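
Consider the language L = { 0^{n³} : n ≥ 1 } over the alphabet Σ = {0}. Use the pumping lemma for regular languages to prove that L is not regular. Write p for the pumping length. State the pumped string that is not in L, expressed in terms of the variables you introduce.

Assume L is regular. Let p be the pumping length given by the pumping lemma.
Take w = 0^{p³} ∈ L with |w| = p³ ≥ p.
Write w = xyz as guaranteed by the lemma, with |xy| ≤ p and y is nonempty.
Then y = 0^k for some k with 1 ≤ k ≤ p.
Pump with i = 2: xy^2z = 0^{p³+k}. Since 1 ≤ k ≤ p, p³ < p³+k ≤ p³+p < p³+3p²+3p+1 = (p+1)³, so p³+k is not a perfect cube. So xy^2z ∉ L.
This is a contradiction; hence L is not regular.

0^{p³+k}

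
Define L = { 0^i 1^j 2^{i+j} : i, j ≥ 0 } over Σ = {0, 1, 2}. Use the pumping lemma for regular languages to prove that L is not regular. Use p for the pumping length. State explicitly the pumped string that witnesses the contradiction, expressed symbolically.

Toward a contradiction, assume L is regular with pumping length p.
Take w = 0^p 1^p 2^{2p} ∈ L (with i=j=p, i+j=2p), |w| = 4p ≥ p.
The pumping lemma gives a decomposition w = xyz where |xy| ≤ p and y is nonempty.
Since the first p symbols of w are all 0's and |xy| ≤ p, y lies entirely in the leading 0-block: y = 0^k for some k with 1 ≤ k ≤ p.
Consider xy^2z = 0^{p+k} 1^p 2^{2p}. Now the 0- and 1-counts sum to 2p+k, but the 2-count is 2p ≠ 2p+k. So xy^2z ∉ L.
Contradiction. Therefore L is not regular.

0^{p+k} 1^p 2^{2p}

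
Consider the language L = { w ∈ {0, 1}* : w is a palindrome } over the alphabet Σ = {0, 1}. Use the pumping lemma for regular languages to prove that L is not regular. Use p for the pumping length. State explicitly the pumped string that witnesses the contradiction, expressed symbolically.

Toward a contradiction, assume L is regular with pumping length p.
Take w = 0^p 1 0^p, a palindrome of length 2p+1 ≥ p.
The pumping lemma gives a decomposition w = xyz where |xy| ≤ p and y is nonempty.
The first p characters of w are 0's, so xy (and hence y) consists only of 0's. Write y = 0^k, 1 ≤ k ≤ p.
Pump with i = 2: xy^2z = 0^{p+k} 1 0^p. Its reverse is 0^p 1 0^{p+k}, which differs from xy^2z since k ≥ 1. So xy^2z is not a palindrome and xy^2z ∉ L.
This contradicts the pumping lemma, so L is not regular.

0^{p+k} 1 0^p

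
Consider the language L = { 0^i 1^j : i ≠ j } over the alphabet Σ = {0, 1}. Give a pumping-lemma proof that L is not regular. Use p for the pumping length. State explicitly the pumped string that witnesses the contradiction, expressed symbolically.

Toward a contradiction, assume L is regular with pumping length p.
Choose w = 0^p 1^{p+p!}. Since p ≠ p+p!, w ∈ L; and |w| ≥ p.
The pumping lemma gives a decomposition w = xyz where |xy| ≤ p and |y| > 0.
Because |xy| ≤ p and w begins with p copies of 0, we have y = 0^k with 1 ≤ k ≤ p.
Since 1 ≤ k ≤ p, k divides p!; set t = 1 + p!/k. Then xy^t z has p + (p!/k)·k = p + p! copies of 0. Now the 0-count equals the 1-count, so i ≠ j fails. So xy^t z = 0^{p+p!} 1^{p+p!} ∉ L.
This is a contradiction; hence L is not regular.

0^{p+p!} 1^{p+p!}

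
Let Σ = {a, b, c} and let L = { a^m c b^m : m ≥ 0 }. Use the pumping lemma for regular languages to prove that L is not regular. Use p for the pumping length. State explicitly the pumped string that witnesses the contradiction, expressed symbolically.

Assume L is regular. Let p be the pumping length given by the pumping lemma.
Take w = a^p c b^p ∈ L with |w| = 2p+1 ≥ p.
By the pumping lemma, w = xyz with |xy| ≤ p and |y| > 0.
The first p characters of w are a's, so xy (and hence y) consists only of a's. Write y = a^k, 1 ≤ k ≤ p.
Pump with i = 2: xy^2z = a^{p+k} c b^p, which would require p+k = p. But k ≥ 1, so xy^2z ∉ L.
Contradiction. Therefore L is not regular.

a^{p+k} c b^p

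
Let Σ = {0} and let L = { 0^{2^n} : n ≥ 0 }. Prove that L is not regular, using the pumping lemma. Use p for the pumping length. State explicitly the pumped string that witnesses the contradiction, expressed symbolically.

0^{2^p+k}

Assume L is regular; let p be its pumping constant.
Take w = 0^{2^p} ∈ L with |w| = 2^p ≥ p.
Write w = xyz as guaranteed by the lemma, with |xy| ≤ p and y is nonempty.
Then y = 0^k for some k with 1 ≤ k ≤ p.
Pump with i = 2: xy^2z = 0^{2^p+k}. Since 1 ≤ k ≤ p < 2^p, we have 2^p < 2^p+k < 2^{p+1}, so 2^p+k is not a power of 2. So xy^2z ∉ L.
Contradiction. Therefore L is not regular.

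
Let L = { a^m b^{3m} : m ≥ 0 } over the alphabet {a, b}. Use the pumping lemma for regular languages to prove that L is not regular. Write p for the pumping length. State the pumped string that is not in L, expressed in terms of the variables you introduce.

Assume L is regular; let p be its pumping constant.
Let w = a^p b^{3p} ∈ L; note |w| = 4p ≥ p.
The pumping lemma gives a decomposition w = xyz where |xy| ≤ p and |y| ≥ 1.
The first p characters of w are a's, so xy (and hence y) consists only of a's. Write y = a^k, 1 ≤ k ≤ p.
Pump with i = 2: xy^2z = a^{p+k} b^{3p}. For this to lie in L we would need 3p = 3(p+k), which forces k = 0. But k ≥ 1, so xy^2z ∉ L.
This contradicts the pumping lemma, so L is not regular.

a^{p+k} b^{3p}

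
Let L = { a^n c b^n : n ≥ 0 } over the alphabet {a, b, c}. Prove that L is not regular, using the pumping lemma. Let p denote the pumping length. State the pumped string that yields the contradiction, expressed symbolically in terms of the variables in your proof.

a^{p+k} c b^p

Toward a contradiction, assume L is regular with pumping length p.
Take w = a^p c b^p ∈ L with |w| = 2p+1 ≥ p.
The pumping lemma gives a decomposition w = xyz where |xy| ≤ p and y is nonempty.
Since the first p symbols of w are all a's and |xy| ≤ p, y lies entirely in the leading a-block: y = a^k for some k with 1 ≤ k ≤ p.
Pump with i = 2: xy^2z = a^{p+k} c b^p, which would require p+k = p. But k ≥ 1, so xy^2z ∉ L.
Contradiction. Therefore L is not regular.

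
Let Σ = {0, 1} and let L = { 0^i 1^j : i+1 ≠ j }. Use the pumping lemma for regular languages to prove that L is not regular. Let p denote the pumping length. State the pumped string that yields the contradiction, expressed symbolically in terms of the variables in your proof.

0^{p+p!} 1^{p+p!+1}

Toward a contradiction, assume L is regular with pumping length p.
Choose w = 0^p 1^{p+p!+1}. Since p ≠ (p+p!+1)-1 = p+p!, w ∈ L; and |w| ≥ p.
By the pumping lemma, w = xyz with |xy| ≤ p and |y| ≥ 1.
Since the first p symbols of w are all 0's and |xy| ≤ p, y lies entirely in the leading 0-block: y = 0^k for some k with 1 ≤ k ≤ p.
Since 1 ≤ k ≤ p, k divides p!; set t = 1 + p!/k. Then xy^t z has p + (p!/k)·k = p + p! copies of 0. Now the 0-count is p+p! and (1-count)-1 = (p+p!+1)-1 = p+p!, so i+1 ≠ j fails. So xy^t z = 0^{p+p!} 1^{p+p!+1} ∉ L.
This contradicts the pumping lemma, so L is not regular.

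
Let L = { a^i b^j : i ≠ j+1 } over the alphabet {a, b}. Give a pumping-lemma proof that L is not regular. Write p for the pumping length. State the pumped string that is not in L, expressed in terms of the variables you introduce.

a^{p+p!} b^{p+p!-1}

Assume L is regular; let p be its pumping constant.
Choose w = a^p b^{p+p!-1}. Since p ≠ (p+p!-1)+1 = p+p!, w ∈ L; and |w| ≥ p.
The pumping lemma gives a decomposition w = xyz where |xy| ≤ p and y is nonempty.
Because |xy| ≤ p and w begins with p copies of a, we have y = a^k with 1 ≤ k ≤ p.
Since 1 ≤ k ≤ p, k divides p!; set t = 1 + p!/k. Then xy^t z has p + (p!/k)·k = p + p! copies of a. Now the a-count is p+p! and (b-count)+1 = (p+p!-1)+1 = p+p!, so i ≠ j+1 fails. So xy^t z = a^{p+p!} b^{p+p!-1} ∉ L.
This contradicts the pumping lemma, so L is not regular.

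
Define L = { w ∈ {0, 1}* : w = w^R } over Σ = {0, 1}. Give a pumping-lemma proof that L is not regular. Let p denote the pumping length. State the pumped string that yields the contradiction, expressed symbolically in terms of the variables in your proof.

Assume L is regular. Let p be the pumping length given by the pumping lemma.
Take w = 0^p 1 0^p, a palindrome of length 2p+1 ≥ p.
Write w = xyz as guaranteed by the lemma, with |xy| ≤ p and |y| ≥ 1.
The first p characters of w are 0's, so xy (and hence y) consists only of 0's. Write y = 0^k, 1 ≤ k ≤ p.
Pump with i = 2: xy^2z = 0^{p+k} 1 0^p. Its reverse is 0^p 1 0^{p+k}, which differs from xy^2z since k ≥ 1. So xy^2z is not a palindrome and xy^2z ∉ L.
This contradicts the pumping lemma, so L is not regular.

0^{p+k} 1 0^p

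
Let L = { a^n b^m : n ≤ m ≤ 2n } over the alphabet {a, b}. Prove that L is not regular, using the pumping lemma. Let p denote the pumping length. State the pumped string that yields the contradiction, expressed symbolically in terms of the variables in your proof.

a^{p+k} b^p

Assume L is regular. Let p be the pumping length given by the pumping lemma.
Take w = a^p b^p ∈ L (since p ≤ p ≤ 2p), with |w| = 2p ≥ p.
The pumping lemma gives a decomposition w = xyz where |xy| ≤ p and |y| ≥ 1.
The first p characters of w are a's, so xy (and hence y) consists only of a's. Write y = a^k, 1 ≤ k ≤ p.
Pump with i = 2: xy^2z = a^{p+k} b^p. Now n = p+k > p = m, so the condition n ≤ m fails. Thus xy^2z ∉ L.
Contradiction. Therefore L is not regular.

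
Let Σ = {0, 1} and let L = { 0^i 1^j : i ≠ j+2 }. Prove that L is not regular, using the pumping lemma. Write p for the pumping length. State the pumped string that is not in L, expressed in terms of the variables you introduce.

Suppose for contradiction that L is regular, and let p be the pumping length.
Choose w = 0^p 1^{p+p!-2}. Since p ≠ (p+p!-2)+2 = p+p!, w ∈ L; and |w| ≥ p.
By the pumping lemma, w = xyz with |xy| ≤ p and y is nonempty.
Since the first p symbols of w are all 0's and |xy| ≤ p, y lies entirely in the leading 0-block: y = 0^k for some k with 1 ≤ k ≤ p.
Since 1 ≤ k ≤ p, k divides p!; set t = 1 + p!/k. Then xy^t z has p + (p!/k)·k = p + p! copies of 0. Now the 0-count is p+p! and (1-count)+2 = (p+p!-2)+2 = p+p!, so i ≠ j+2 fails. So xy^t z = 0^{p+p!} 1^{p+p!-2} ∉ L.
This contradicts the pumping lemma, so L is not regular.

0^{p+p!} 1^{p+p!-2}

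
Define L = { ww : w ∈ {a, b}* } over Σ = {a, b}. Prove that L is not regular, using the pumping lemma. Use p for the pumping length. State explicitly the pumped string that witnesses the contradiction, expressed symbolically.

Assume L is regular; let p be its pumping constant.
Take w = a^p b^p a^p b^p = uu where u = a^pb^p; then w ∈ L and |w| = 4p ≥ p.
Write w = xyz as guaranteed by the lemma, with |xy| ≤ p and |y| ≥ 1.
Because |xy| ≤ p and w begins with p copies of a, we have y = a^k with 1 ≤ k ≤ p.
Pump with i = 2: xy^2z = a^{p+k} b^p a^p b^p, of length 4p+k. Suppose this equals vv. The string starts with a and ends with b, so v does too; thus the boundary between the two copies of v is a b→a transition. There is exactly one such transition, at position 2p+k, so |v| = 2p+k and |vv| = 4p+2k ≠ 4p+k since k ≥ 1. So xy^2z ∉ L.
This contradicts the pumping lemma, so L is not regular.

a^{p+k} b^p a^p b^p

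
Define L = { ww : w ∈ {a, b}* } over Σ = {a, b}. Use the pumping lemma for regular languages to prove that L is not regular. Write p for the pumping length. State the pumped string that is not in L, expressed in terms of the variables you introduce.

Assume L is regular; let p be its pumping constant.
Take w = a^p b^p a^p b^p = uu where u = a^pb^p; then w ∈ L and |w| = 4p ≥ p.
The pumping lemma gives a decomposition w = xyz where |xy| ≤ p and |y| ≥ 1.
The first p characters of w are a's, so xy (and hence y) consists only of a's. Write y = a^k, 1 ≤ k ≤ p.
Pump with i = 2: xy^2z = a^{p+k} b^p a^p b^p, of length 4p+k. Suppose this equals vv. The string starts with a and ends with b, so v does too; thus the boundary between the two copies of v is a b→a transition. There is exactly one such transition, at position 2p+k, so |v| = 2p+k and |vv| = 4p+2k ≠ 4p+k since k ≥ 1. So xy^2z ∉ L.
This contradicts the pumping lemma, so L is not regular.

a^{p+k} b^p a^p b^p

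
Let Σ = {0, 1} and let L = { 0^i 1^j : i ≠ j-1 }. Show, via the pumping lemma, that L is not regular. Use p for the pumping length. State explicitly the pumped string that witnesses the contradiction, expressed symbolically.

0^{p+p!} 1^{p+p!+1}

Assume L is regular. Let p be the pumping length given by the pumping lemma.
Choose w = 0^p 1^{p+p!+1}. Since p ≠ (p+p!+1)-1 = p+p!, w ∈ L; and |w| ≥ p.
The pumping lemma gives a decomposition w = xyz where |xy| ≤ p and |y| ≥ 1.
Since the first p symbols of w are all 0's and |xy| ≤ p, y lies entirely in the leading 0-block: y = 0^k for some k with 1 ≤ k ≤ p.
Since 1 ≤ k ≤ p, k divides p!; set t = 1 + p!/k. Then xy^t z has p + (p!/k)·k = p + p! copies of 0. Now the 0-count is p+p! and (1-count)-1 = (p+p!+1)-1 = p+p!, so i ≠ j-1 fails. So xy^t z = 0^{p+p!} 1^{p+p!+1} ∉ L.
Contradiction. Therefore L is not regular.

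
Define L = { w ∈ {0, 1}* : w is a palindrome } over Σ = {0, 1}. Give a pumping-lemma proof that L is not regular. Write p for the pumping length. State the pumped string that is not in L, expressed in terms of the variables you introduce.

Assume L is regular; let p be its pumping constant.
Take w = 0^p 1 0^p, a palindrome of length 2p+1 ≥ p.
By the pumping lemma, w = xyz with |xy| ≤ p and y is nonempty.
The first p characters of w are 0's, so xy (and hence y) consists only of 0's. Write y = 0^k, 1 ≤ k ≤ p.
Pump with i = 2: xy^2z = 0^{p+k} 1 0^p. Its reverse is 0^p 1 0^{p+k}, which differs from xy^2z since k ≥ 1. So xy^2z is not a palindrome and xy^2z ∉ L.
Contradiction. Therefore L is not regular.

0^{p+k} 1 0^p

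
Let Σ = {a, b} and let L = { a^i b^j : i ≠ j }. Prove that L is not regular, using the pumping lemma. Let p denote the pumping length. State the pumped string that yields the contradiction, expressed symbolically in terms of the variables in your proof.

a^{p+p!} b^{p+p!}

Toward a contradiction, assume L is regular with pumping length p.
Choose w = a^p b^{p+p!}. Since p ≠ p+p!, w ∈ L; and |w| ≥ p.
The pumping lemma gives a decomposition w = xyz where |xy| ≤ p and y is nonempty.
Because |xy| ≤ p and w begins with p copies of a, we have y = a^k with 1 ≤ k ≤ p.
Since 1 ≤ k ≤ p, k divides p!; set t = 1 + p!/k. Then xy^t z has p + (p!/k)·k = p + p! copies of a. Now the a-count equals the b-count, so i ≠ j fails. So xy^t z = a^{p+p!} b^{p+p!} ∉ L.
Contradiction. Therefore L is not regular.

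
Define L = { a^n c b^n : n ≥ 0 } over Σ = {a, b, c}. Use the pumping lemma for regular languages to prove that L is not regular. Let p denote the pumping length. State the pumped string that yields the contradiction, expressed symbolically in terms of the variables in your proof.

Assume L is regular. Let p be the pumping length given by the pumping lemma.
Take w = a^p c b^p ∈ L with |w| = 2p+1 ≥ p.
The pumping lemma gives a decomposition w = xyz where |xy| ≤ p and y is nonempty.
Because |xy| ≤ p and w begins with p copies of a, we have y = a^k with 1 ≤ k ≤ p.
Pump with i = 2: xy^2z = a^{p+k} c b^p, which would require p+k = p. But k ≥ 1, so xy^2z ∉ L.
This is a contradiction; hence L is not regular.

a^{p+k} c b^p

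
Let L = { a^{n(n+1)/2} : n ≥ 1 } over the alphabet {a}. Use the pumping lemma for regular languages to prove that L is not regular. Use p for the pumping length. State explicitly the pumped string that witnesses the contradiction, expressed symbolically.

a^{p(p+1)/2+k}

Suppose for contradiction that L is regular, and let p be the pumping length.
Take w = a^{p(p+1)/2} ∈ L with |w| = p(p+1)/2 ≥ p.
The pumping lemma gives a decomposition w = xyz where |xy| ≤ p and y is nonempty.
Then y = a^k for some k with 1 ≤ k ≤ p.
Pump with i = 2: xy^2z = a^{p(p+1)/2+k}. Since 1 ≤ k ≤ p, p(p+1)/2 < p(p+1)/2+k ≤ p(p+1)/2+p < (p+1)(p+2)/2, so p(p+1)/2+k is strictly between consecutive triangular numbers. So xy^2z ∉ L.
This is a contradiction; hence L is not regular.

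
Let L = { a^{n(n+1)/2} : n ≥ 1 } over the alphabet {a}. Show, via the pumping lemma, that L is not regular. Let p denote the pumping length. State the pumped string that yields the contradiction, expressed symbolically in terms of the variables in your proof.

Suppose for contradiction that L is regular, and let p be the pumping length.
Take w = a^{p(p+1)/2} ∈ L with |w| = p(p+1)/2 ≥ p.
By the pumping lemma, w = xyz with |xy| ≤ p and |y| > 0.
Then y = a^k for some k with 1 ≤ k ≤ p.
Pump with i = 2: xy^2z = a^{p(p+1)/2+k}. Since 1 ≤ k ≤ p, p(p+1)/2 < p(p+1)/2+k ≤ p(p+1)/2+p < (p+1)(p+2)/2, so p(p+1)/2+k is strictly between consecutive triangular numbers. So xy^2z ∉ L.
This contradicts the pumping lemma, so L is not regular.

a^{p(p+1)/2+k}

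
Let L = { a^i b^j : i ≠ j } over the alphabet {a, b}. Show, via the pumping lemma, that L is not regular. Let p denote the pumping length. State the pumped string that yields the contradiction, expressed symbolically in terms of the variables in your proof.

Assume L is regular; let p be its pumping constant.
Choose w = a^p b^{p+p!}. Since p ≠ p+p!, w ∈ L; and |w| ≥ p.
Write w = xyz as guaranteed by the lemma, with |xy| ≤ p and |y| > 0.
Because |xy| ≤ p and w begins with p copies of a, we have y = a^k with 1 ≤ k ≤ p.
Since 1 ≤ k ≤ p, k divides p!; set t = 1 + p!/k. Then xy^t z has p + (p!/k)·k = p + p! copies of a. Now the a-count equals the b-count, so i ≠ j fails. So xy^t z = a^{p+p!} b^{p+p!} ∉ L.
This contradicts the pumping lemma, so L is not regular.

a^{p+p!} b^{p+p!}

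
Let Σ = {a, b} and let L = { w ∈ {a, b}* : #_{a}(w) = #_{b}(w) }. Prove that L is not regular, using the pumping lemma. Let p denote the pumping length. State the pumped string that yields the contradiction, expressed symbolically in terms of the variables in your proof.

Toward a contradiction, assume L is regular with pumping length p.
Choose w = a^p b^p ∈ L with |w| = 2p ≥ p.
The pumping lemma gives a decomposition w = xyz where |xy| ≤ p and |y| ≥ 1.
Since the first p symbols of w are all a's and |xy| ≤ p, y lies entirely in the leading a-block: y = a^k for some k with 1 ≤ k ≤ p.
Pump with i = 2: xy^2z = a^{p+k} b^p has p+k occurrences of a but only p of b. Since k ≥ 1 the counts differ, so xy^2z ∉ L.
This contradicts the pumping lemma, so L is not regular.

a^{p+k} b^p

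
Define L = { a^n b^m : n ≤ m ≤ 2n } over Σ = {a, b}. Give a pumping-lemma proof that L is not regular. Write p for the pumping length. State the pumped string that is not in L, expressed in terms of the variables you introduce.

a^{p+k} b^p

Toward a contradiction, assume L is regular with pumping length p.
Take w = a^p b^p ∈ L (since p ≤ p ≤ 2p), with |w| = 2p ≥ p.
Write w = xyz as guaranteed by the lemma, with |xy| ≤ p and |y| > 0.
The first p characters of w are a's, so xy (and hence y) consists only of a's. Write y = a^k, 1 ≤ k ≤ p.
Pump with i = 2: xy^2z = a^{p+k} b^p. Now n = p+k > p = m, so the condition n ≤ m fails. Thus xy^2z ∉ L.
Contradiction. Therefore L is not regular.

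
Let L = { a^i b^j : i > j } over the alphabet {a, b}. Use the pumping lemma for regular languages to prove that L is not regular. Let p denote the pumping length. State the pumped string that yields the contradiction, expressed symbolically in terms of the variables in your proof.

Toward a contradiction, assume L is regular with pumping length p.
Choose w = a^{p+1} b^p ∈ L, with |w| = 2p+1 ≥ p.
By the pumping lemma, w = xyz with |xy| ≤ p and |y| ≥ 1.
The first p characters of w are a's, so xy (and hence y) consists only of a's. Write y = a^k, 1 ≤ k ≤ p.
Consider xy^0z = xz = a^{p+1-k} b^p. Since k ≥ 1, the a-count p+1-k is at most p, so i > j fails; thus xz ∉ L.
This is a contradiction; hence L is not regular.

a^{p+1-k} b^p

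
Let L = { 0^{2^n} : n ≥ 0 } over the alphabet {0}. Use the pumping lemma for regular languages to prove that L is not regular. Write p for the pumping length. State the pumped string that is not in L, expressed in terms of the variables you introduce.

Assume L is regular; let p be its pumping constant.
Take w = 0^{2^p} ∈ L with |w| = 2^p ≥ p.
By the pumping lemma, w = xyz with |xy| ≤ p and |y| ≥ 1.
Then y = 0^k for some k with 1 ≤ k ≤ p.
Pump with i = 2: xy^2z = 0^{2^p+k}. Since 1 ≤ k ≤ p < 2^p, we have 2^p < 2^p+k < 2^{p+1}, so 2^p+k is not a power of 2. So xy^2z ∉ L.
This is a contradiction; hence L is not regular.

0^{2^p+k}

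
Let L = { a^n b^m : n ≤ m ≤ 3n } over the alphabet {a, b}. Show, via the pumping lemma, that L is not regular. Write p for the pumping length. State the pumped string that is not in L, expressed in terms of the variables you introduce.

Suppose for contradiction that L is regular, and let p be the pumping length.
Take w = a^p b^p ∈ L (since p ≤ p ≤ 3p), with |w| = 2p ≥ p.
By the pumping lemma, w = xyz with |xy| ≤ p and |y| > 0.
The first p characters of w are a's, so xy (and hence y) consists only of a's. Write y = a^k, 1 ≤ k ≤ p.
Pump with i = 2: xy^2z = a^{p+k} b^p. Now n = p+k > p = m, so the condition n ≤ m fails. Thus xy^2z ∉ L.
This contradicts the pumping lemma, so L is not regular.

a^{p+k} b^p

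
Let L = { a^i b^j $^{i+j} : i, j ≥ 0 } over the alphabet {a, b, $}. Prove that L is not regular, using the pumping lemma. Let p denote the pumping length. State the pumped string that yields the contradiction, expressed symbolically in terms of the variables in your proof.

Suppose for contradiction that L is regular, and let p be the pumping length.
Take w = a^p b^p $^{2p} ∈ L (with i=j=p, i+j=2p), |w| = 4p ≥ p.
Write w = xyz as guaranteed by the lemma, with |xy| ≤ p and |y| > 0.
Because |xy| ≤ p and w begins with p copies of a, we have y = a^k with 1 ≤ k ≤ p.
Consider xy^2z = a^{p+k} b^p $^{2p}. Now the a- and b-counts sum to 2p+k, but the $-count is 2p ≠ 2p+k. So xy^2z ∉ L.
This contradicts the pumping lemma, so L is not regular.

a^{p+k} b^p $^{2p}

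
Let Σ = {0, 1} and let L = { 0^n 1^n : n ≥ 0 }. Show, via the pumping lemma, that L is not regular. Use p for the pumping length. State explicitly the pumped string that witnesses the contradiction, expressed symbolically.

Suppose for contradiction that L is regular, and let p be the pumping length.
Take w = 0^p 1^p. Then w ∈ L and |w| = 2p ≥ p.
The pumping lemma gives a decomposition w = xyz where |xy| ≤ p and |y| > 0.
The first p characters of w are 0's, so xy (and hence y) consists only of 0's. Write y = 0^k, 1 ≤ k ≤ p.
Pump with i = 2: xy^2z = 0^{p+k} 1^p. For this to lie in L we would need p = p+k, which forces k = 0. But k ≥ 1, so xy^2z ∉ L.
Contradiction. Therefore L is not regular.

0^{p+k} 1^p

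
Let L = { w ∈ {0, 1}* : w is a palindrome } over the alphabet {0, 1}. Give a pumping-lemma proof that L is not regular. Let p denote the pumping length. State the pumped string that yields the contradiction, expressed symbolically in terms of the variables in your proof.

Assume L is regular; let p be its pumping constant.
Take w = 0^p 1 0^p, a palindrome of length 2p+1 ≥ p.
The pumping lemma gives a decomposition w = xyz where |xy| ≤ p and |y| > 0.
Since the first p symbols of w are all 0's and |xy| ≤ p, y lies entirely in the leading 0-block: y = 0^k for some k with 1 ≤ k ≤ p.
Pump with i = 2: xy^2z = 0^{p+k} 1 0^p. Its reverse is 0^p 1 0^{p+k}, which differs from xy^2z since k ≥ 1. So xy^2z is not a palindrome and xy^2z ∉ L.
This is a contradiction; hence L is not regular.

0^{p+k} 1 0^p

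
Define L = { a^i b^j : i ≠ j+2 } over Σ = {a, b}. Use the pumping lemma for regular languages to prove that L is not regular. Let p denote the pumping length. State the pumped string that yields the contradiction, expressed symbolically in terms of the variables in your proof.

a^{p+p!} b^{p+p!-2}

Assume L is regular; let p be its pumping constant.
Choose w = a^p b^{p+p!-2}. Since p ≠ (p+p!-2)+2 = p+p!, w ∈ L; and |w| ≥ p.
The pumping lemma gives a decomposition w = xyz where |xy| ≤ p and y is nonempty.
Since the first p symbols of w are all a's and |xy| ≤ p, y lies entirely in the leading a-block: y = a^k for some k with 1 ≤ k ≤ p.
Since 1 ≤ k ≤ p, k divides p!; set t = 1 + p!/k. Then xy^t z has p + (p!/k)·k = p + p! copies of a. Now the a-count is p+p! and (b-count)+2 = (p+p!-2)+2 = p+p!, so i ≠ j+2 fails. So xy^t z = a^{p+p!} b^{p+p!-2} ∉ L.
This contradicts the pumping lemma, so L is not regular.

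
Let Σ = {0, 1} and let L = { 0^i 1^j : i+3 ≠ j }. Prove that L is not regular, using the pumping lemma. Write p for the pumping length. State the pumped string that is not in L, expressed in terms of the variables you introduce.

0^{p+p!} 1^{p+p!+3}

Suppose for contradiction that L is regular, and let p be the pumping length.
Choose w = 0^p 1^{p+p!+3}. Since p ≠ (p+p!+3)-3 = p+p!, w ∈ L; and |w| ≥ p.
The pumping lemma gives a decomposition w = xyz where |xy| ≤ p and |y| > 0.
Because |xy| ≤ p and w begins with p copies of 0, we have y = 0^k with 1 ≤ k ≤ p.
Since 1 ≤ k ≤ p, k divides p!; set t = 1 + p!/k. Then xy^t z has p + (p!/k)·k = p + p! copies of 0. Now the 0-count is p+p! and (1-count)-3 = (p+p!+3)-3 = p+p!, so i+3 ≠ j fails. So xy^t z = 0^{p+p!} 1^{p+p!+3} ∉ L.
This contradicts the pumping lemma, so L is not regular.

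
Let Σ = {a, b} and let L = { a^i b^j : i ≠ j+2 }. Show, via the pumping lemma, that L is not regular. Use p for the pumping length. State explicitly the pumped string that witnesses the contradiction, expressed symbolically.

a^{p+p!} b^{p+p!-2}

Suppose for contradiction that L is regular, and let p be the pumping length.
Choose w = a^p b^{p+p!-2}. Since p ≠ (p+p!-2)+2 = p+p!, w ∈ L; and |w| ≥ p.
Write w = xyz as guaranteed by the lemma, with |xy| ≤ p and y is nonempty.
Because |xy| ≤ p and w begins with p copies of a, we have y = a^k with 1 ≤ k ≤ p.
Since 1 ≤ k ≤ p, k divides p!; set t = 1 + p!/k. Then xy^t z has p + (p!/k)·k = p + p! copies of a. Now the a-count is p+p! and (b-count)+2 = (p+p!-2)+2 = p+p!, so i ≠ j+2 fails. So xy^t z = a^{p+p!} b^{p+p!-2} ∉ L.
This contradicts the pumping lemma, so L is not regular.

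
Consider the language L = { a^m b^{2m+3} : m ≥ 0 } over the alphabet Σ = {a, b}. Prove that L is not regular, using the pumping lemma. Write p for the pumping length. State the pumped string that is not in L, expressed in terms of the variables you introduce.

a^{p+k} b^{2p+3}

Toward a contradiction, assume L is regular with pumping length p.
Take w = a^p b^{2p+3}. Then w ∈ L and |w| = 3p+3 ≥ p.
The pumping lemma gives a decomposition w = xyz where |xy| ≤ p and |y| > 0.
Because |xy| ≤ p and w begins with p copies of a, we have y = a^k with 1 ≤ k ≤ p.
Pump with i = 2: xy^2z = a^{p+k} b^{2p+3}. For this to lie in L we would need 2p+3 = 2(p+k)+3, which forces k = 0. But k ≥ 1, so xy^2z ∉ L.
Contradiction. Therefore L is not regular.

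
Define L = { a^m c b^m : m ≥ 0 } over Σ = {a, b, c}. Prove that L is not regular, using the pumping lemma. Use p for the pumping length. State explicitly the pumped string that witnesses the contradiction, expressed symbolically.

a^{p+k} c b^p

Assume L is regular. Let p be the pumping length given by the pumping lemma.
Take w = a^p c b^p ∈ L with |w| = 2p+1 ≥ p.
By the pumping lemma, w = xyz with |xy| ≤ p and y is nonempty.
Since the first p symbols of w are all a's and |xy| ≤ p, y lies entirely in the leading a-block: y = a^k for some k with 1 ≤ k ≤ p.
Pump with i = 2: xy^2z = a^{p+k} c b^p, which would require p+k = p. But k ≥ 1, so xy^2z ∉ L.
This contradicts the pumping lemma, so L is not regular.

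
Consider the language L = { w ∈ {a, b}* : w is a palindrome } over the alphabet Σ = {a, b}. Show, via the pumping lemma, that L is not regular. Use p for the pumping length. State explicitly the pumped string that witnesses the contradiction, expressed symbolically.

Suppose for contradiction that L is regular, and let p be the pumping length.
Take w = a^p b a^p, a palindrome of length 2p+1 ≥ p.
By the pumping lemma, w = xyz with |xy| ≤ p and |y| > 0.
Since the first p symbols of w are all a's and |xy| ≤ p, y lies entirely in the leading a-block: y = a^k for some k with 1 ≤ k ≤ p.
Pump with i = 2: xy^2z = a^{p+k} b a^p. Its reverse is a^p b a^{p+k}, which differs from xy^2z since k ≥ 1. So xy^2z is not a palindrome and xy^2z ∉ L.
This contradicts the pumping lemma, so L is not regular.

a^{p+k} b a^p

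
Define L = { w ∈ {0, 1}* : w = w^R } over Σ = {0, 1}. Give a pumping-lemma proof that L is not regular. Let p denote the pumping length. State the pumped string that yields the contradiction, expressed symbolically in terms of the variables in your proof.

0^{p+k} 1 0^p

Suppose for contradiction that L is regular, and let p be the pumping length.
Take w = 0^p 1 0^p, a palindrome of length 2p+1 ≥ p.
Write w = xyz as guaranteed by the lemma, with |xy| ≤ p and y is nonempty.
Because |xy| ≤ p and w begins with p copies of 0, we have y = 0^k with 1 ≤ k ≤ p.
Pump with i = 2: xy^2z = 0^{p+k} 1 0^p. Its reverse is 0^p 1 0^{p+k}, which differs from xy^2z since k ≥ 1. So xy^2z is not a palindrome and xy^2z ∉ L.
This contradicts the pumping lemma, so L is not regular.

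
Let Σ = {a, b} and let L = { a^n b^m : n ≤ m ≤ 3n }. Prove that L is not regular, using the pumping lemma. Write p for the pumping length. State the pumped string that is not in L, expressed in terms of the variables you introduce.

Suppose for contradiction that L is regular, and let p be the pumping length.
Take w = a^p b^p ∈ L (since p ≤ p ≤ 3p), with |w| = 2p ≥ p.
Write w = xyz as guaranteed by the lemma, with |xy| ≤ p and |y| > 0.
Since the first p symbols of w are all a's and |xy| ≤ p, y lies entirely in the leading a-block: y = a^k for some k with 1 ≤ k ≤ p.
Pump with i = 2: xy^2z = a^{p+k} b^p. Now n = p+k > p = m, so the condition n ≤ m fails. Thus xy^2z ∉ L.
This contradicts the pumping lemma, so L is not regular.

a^{p+k} b^p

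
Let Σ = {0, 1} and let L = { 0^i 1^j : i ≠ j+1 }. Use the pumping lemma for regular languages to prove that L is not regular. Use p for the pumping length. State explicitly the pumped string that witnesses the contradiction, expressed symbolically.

Assume L is regular. Let p be the pumping length given by the pumping lemma.
Choose w = 0^p 1^{p+p!-1}. Since p ≠ (p+p!-1)+1 = p+p!, w ∈ L; and |w| ≥ p.
Write w = xyz as guaranteed by the lemma, with |xy| ≤ p and y is nonempty.
Because |xy| ≤ p and w begins with p copies of 0, we have y = 0^k with 1 ≤ k ≤ p.
Since 1 ≤ k ≤ p, k divides p!; set t = 1 + p!/k. Then xy^t z has p + (p!/k)·k = p + p! copies of 0. Now the 0-count is p+p! and (1-count)+1 = (p+p!-1)+1 = p+p!, so i ≠ j+1 fails. So xy^t z = 0^{p+p!} 1^{p+p!-1} ∉ L.
This contradicts the pumping lemma, so L is not regular.

0^{p+p!} 1^{p+p!-1}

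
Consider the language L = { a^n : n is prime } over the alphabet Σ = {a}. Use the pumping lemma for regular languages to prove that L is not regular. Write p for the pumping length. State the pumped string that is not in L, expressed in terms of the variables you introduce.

Assume L is regular. Let p be the pumping length given by the pumping lemma.
Let q be a prime with q ≥ p+2 (infinitely many primes exist), and take w = a^q ∈ L with |w| = q ≥ p.
The pumping lemma gives a decomposition w = xyz where |xy| ≤ p and |y| ≥ 1.
Then y = a^k for some k with 1 ≤ k ≤ p.
Since 1 ≤ k ≤ p, |xz| = q-k. Pump with i = q+1: |xy^{q+1}z| = (q-k)+(q+1)k = q+qk = q(1+k), which is composite (both factors ≥ 2). So xy^{q+1}z = a^{q(1+k)} ∉ L.
This is a contradiction; hence L is not regular.

a^{q(1+k)}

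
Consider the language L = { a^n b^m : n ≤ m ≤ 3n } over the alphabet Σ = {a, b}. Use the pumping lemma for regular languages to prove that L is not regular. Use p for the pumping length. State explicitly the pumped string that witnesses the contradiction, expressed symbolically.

a^{p+k} b^p

Toward a contradiction, assume L is regular with pumping length p.
Take w = a^p b^p ∈ L (since p ≤ p ≤ 3p), with |w| = 2p ≥ p.
By the pumping lemma, w = xyz with |xy| ≤ p and |y| > 0.
The first p characters of w are a's, so xy (and hence y) consists only of a's. Write y = a^k, 1 ≤ k ≤ p.
Pump with i = 2: xy^2z = a^{p+k} b^p. Now n = p+k > p = m, so the condition n ≤ m fails. Thus xy^2z ∉ L.
This contradicts the pumping lemma, so L is not regular.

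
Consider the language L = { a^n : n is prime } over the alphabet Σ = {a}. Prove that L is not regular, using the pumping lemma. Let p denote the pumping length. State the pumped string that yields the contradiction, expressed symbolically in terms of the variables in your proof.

a^{q(1+k)}

Assume L is regular; let p be its pumping constant.
Let q be a prime with q ≥ p+2 (infinitely many primes exist), and take w = a^q ∈ L with |w| = q ≥ p.
By the pumping lemma, w = xyz with |xy| ≤ p and |y| > 0.
Then y = a^k for some k with 1 ≤ k ≤ p.
Since 1 ≤ k ≤ p, |xz| = q-k. Pump with i = q+1: |xy^{q+1}z| = (q-k)+(q+1)k = q+qk = q(1+k), which is composite (both factors ≥ 2). So xy^{q+1}z = a^{q(1+k)} ∉ L.
This is a contradiction; hence L is not regular.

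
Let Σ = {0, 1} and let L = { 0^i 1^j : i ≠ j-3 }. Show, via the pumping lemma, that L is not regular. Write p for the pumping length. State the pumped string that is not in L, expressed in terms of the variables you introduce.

0^{p+p!} 1^{p+p!+3}

Suppose for contradiction that L is regular, and let p be the pumping length.
Choose w = 0^p 1^{p+p!+3}. Since p ≠ (p+p!+3)-3 = p+p!, w ∈ L; and |w| ≥ p.
By the pumping lemma, w = xyz with |xy| ≤ p and y is nonempty.
The first p characters of w are 0's, so xy (and hence y) consists only of 0's. Write y = 0^k, 1 ≤ k ≤ p.
Since 1 ≤ k ≤ p, k divides p!; set t = 1 + p!/k. Then xy^t z has p + (p!/k)·k = p + p! copies of 0. Now the 0-count is p+p! and (1-count)-3 = (p+p!+3)-3 = p+p!, so i ≠ j-3 fails. So xy^t z = 0^{p+p!} 1^{p+p!+3} ∉ L.
This contradicts the pumping lemma, so L is not regular.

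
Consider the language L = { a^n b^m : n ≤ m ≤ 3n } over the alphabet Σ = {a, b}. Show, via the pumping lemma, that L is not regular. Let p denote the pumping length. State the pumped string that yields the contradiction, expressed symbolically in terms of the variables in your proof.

a^{p+k} b^p

Suppose for contradiction that L is regular, and let p be the pumping length.
Take w = a^p b^p ∈ L (since p ≤ p ≤ 3p), with |w| = 2p ≥ p.
By the pumping lemma, w = xyz with |xy| ≤ p and |y| > 0.
The first p characters of w are a's, so xy (and hence y) consists only of a's. Write y = a^k, 1 ≤ k ≤ p.
Pump with i = 2: xy^2z = a^{p+k} b^p. Now n = p+k > p = m, so the condition n ≤ m fails. Thus xy^2z ∉ L.
This is a contradiction; hence L is not regular.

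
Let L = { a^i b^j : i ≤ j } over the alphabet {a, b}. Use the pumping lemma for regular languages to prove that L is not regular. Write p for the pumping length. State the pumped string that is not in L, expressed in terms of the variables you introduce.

a^{p+k} b^p

Assume L is regular. Let p be the pumping length given by the pumping lemma.
Choose w = a^p b^p ∈ L, with |w| = 2p ≥ p.
The pumping lemma gives a decomposition w = xyz where |xy| ≤ p and |y| ≥ 1.
Because |xy| ≤ p and w begins with p copies of a, we have y = a^k with 1 ≤ k ≤ p.
Consider xy^2z = a^{p+k} b^p. Since k ≥ 1, the a-count p+k exceeds the b-count p, so i ≤ j fails; thus xy^2z ∉ L.
Contradiction. Therefore L is not regular.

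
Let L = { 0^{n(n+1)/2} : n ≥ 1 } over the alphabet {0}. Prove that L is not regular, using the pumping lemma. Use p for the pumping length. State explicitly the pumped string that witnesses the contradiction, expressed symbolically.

Assume L is regular. Let p be the pumping length given by the pumping lemma.
Take w = 0^{p(p+1)/2} ∈ L with |w| = p(p+1)/2 ≥ p.
The pumping lemma gives a decomposition w = xyz where |xy| ≤ p and |y| > 0.
Then y = 0^k for some k with 1 ≤ k ≤ p.
Pump with i = 2: xy^2z = 0^{p(p+1)/2+k}. Since 1 ≤ k ≤ p, p(p+1)/2 < p(p+1)/2+k ≤ p(p+1)/2+p < (p+1)(p+2)/2, so p(p+1)/2+k is strictly between consecutive triangular numbers. So xy^2z ∉ L.
Contradiction. Therefore L is not regular.

0^{p(p+1)/2+k}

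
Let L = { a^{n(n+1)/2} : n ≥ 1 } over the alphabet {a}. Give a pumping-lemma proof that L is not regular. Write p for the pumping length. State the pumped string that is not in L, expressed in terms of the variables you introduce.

a^{p(p+1)/2+k}

Suppose for contradiction that L is regular, and let p be the pumping length.
Take w = a^{p(p+1)/2} ∈ L with |w| = p(p+1)/2 ≥ p.
Write w = xyz as guaranteed by the lemma, with |xy| ≤ p and |y| ≥ 1.
Then y = a^k for some k with 1 ≤ k ≤ p.
Pump with i = 2: xy^2z = a^{p(p+1)/2+k}. Since 1 ≤ k ≤ p, p(p+1)/2 < p(p+1)/2+k ≤ p(p+1)/2+p < (p+1)(p+2)/2, so p(p+1)/2+k is strictly between consecutive triangular numbers. So xy^2z ∉ L.
Contradiction. Therefore L is not regular.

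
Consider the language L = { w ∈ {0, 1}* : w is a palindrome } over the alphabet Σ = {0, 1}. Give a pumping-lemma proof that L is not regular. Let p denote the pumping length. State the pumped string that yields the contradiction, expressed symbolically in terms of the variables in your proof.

Assume L is regular; let p be its pumping constant.
Take w = 0^p 1 0^p, a palindrome of length 2p+1 ≥ p.
By the pumping lemma, w = xyz with |xy| ≤ p and y is nonempty.
Since the first p symbols of w are all 0's and |xy| ≤ p, y lies entirely in the leading 0-block: y = 0^k for some k with 1 ≤ k ≤ p.
Pump with i = 2: xy^2z = 0^{p+k} 1 0^p. Its reverse is 0^p 1 0^{p+k}, which differs from xy^2z since k ≥ 1. So xy^2z is not a palindrome and xy^2z ∉ L.
This is a contradiction; hence L is not regular.

0^{p+k} 1 0^p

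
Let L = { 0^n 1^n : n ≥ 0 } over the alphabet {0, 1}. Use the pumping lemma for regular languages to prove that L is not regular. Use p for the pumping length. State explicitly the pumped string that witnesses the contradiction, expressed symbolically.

0^{p+k} 1^p

Suppose for contradiction that L is regular, and let p be the pumping length.
Let w = 0^p 1^p ∈ L; note |w| = 2p ≥ p.
The pumping lemma gives a decomposition w = xyz where |xy| ≤ p and y is nonempty.
Because |xy| ≤ p and w begins with p copies of 0, we have y = 0^k with 1 ≤ k ≤ p.
Pump with i = 2: xy^2z = 0^{p+k} 1^p. For this to lie in L we would need p = p+k, which forces k = 0. But k ≥ 1, so xy^2z ∉ L.
This is a contradiction; hence L is not regular.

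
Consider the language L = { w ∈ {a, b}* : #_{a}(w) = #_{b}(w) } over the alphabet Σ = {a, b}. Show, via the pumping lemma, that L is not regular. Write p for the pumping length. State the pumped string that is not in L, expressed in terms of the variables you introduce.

a^{p+k} b^p

Suppose for contradiction that L is regular, and let p be the pumping length.
Choose w = a^p b^p ∈ L with |w| = 2p ≥ p.
Write w = xyz as guaranteed by the lemma, with |xy| ≤ p and |y| ≥ 1.
The first p characters of w are a's, so xy (and hence y) consists only of a's. Write y = a^k, 1 ≤ k ≤ p.
Pump with i = 2: xy^2z = a^{p+k} b^p has p+k occurrences of a but only p of b. Since k ≥ 1 the counts differ, so xy^2z ∉ L.
Contradiction. Therefore L is not regular.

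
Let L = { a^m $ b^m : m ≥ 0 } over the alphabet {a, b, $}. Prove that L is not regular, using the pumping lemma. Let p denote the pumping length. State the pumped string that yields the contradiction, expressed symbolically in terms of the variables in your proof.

a^{p+k} $ b^p

Toward a contradiction, assume L is regular with pumping length p.
Take w = a^p $ b^p ∈ L with |w| = 2p+1 ≥ p.
The pumping lemma gives a decomposition w = xyz where |xy| ≤ p and |y| ≥ 1.
Because |xy| ≤ p and w begins with p copies of a, we have y = a^k with 1 ≤ k ≤ p.
Pump with i = 2: xy^2z = a^{p+k} $ b^p, which would require p+k = p. But k ≥ 1, so xy^2z ∉ L.
Contradiction. Therefore L is not regular.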